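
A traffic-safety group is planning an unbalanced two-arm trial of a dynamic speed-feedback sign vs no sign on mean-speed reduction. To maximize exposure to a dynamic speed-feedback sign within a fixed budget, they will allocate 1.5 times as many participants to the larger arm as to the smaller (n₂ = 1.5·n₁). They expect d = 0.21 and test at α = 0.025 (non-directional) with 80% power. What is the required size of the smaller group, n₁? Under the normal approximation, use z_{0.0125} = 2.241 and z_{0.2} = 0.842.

With allocation ratio k = n₂/n₁ = 1.5, Var(x̄₁−x̄₂) = σ²(1/n₁ + 1/(k·n₁)) = σ²·(k+1)/(k·n₁).
So n₁ = (1 + 1/k)·((z_{α/2} + z_β)/d)² = 1.667 × (3.083/0.21)².
n₁ = 1.667 × 215.53 = 359.2.
Round up: n₁ = 360, giving n₂ = 1.5 × 360 = 540.

n₁ = 360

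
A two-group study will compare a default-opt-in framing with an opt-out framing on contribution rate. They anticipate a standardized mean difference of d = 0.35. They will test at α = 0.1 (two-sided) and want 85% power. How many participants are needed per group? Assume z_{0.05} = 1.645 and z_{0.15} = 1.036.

n = 118 per group

For two independent groups with equal n: n = 2·((z_{α/2} + z_β) / d)².
z_{α/2} + z_β = 1.645 + 1.036 = 2.681.
n = 2 × (2.681 / 0.35)² = 2 × 7.660² = 2 × 58.68 = 117.4.
Round up to the next whole participant.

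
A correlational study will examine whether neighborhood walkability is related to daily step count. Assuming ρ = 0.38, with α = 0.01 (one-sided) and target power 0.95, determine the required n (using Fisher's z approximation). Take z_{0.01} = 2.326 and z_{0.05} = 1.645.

n = 102

Fisher's z: C = ½·ln((1+r)/(1−r)) = ½·ln(2.2258) = 0.4001.
n = ((z_{α} + z_β)/C)² + 3.
(2.326 + 1.645) / 0.4001 = 3.971 / 0.4001 = 9.925.
n = 9.925² + 3 = 98.51 + 3 = 101.5.
Round up.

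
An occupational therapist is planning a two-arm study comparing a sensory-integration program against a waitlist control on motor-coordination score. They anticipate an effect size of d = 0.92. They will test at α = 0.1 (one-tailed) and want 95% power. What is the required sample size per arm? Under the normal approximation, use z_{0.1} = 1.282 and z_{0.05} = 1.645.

n = 21 per group

For two independent groups with equal n: n = 2·((z_{α} + z_β) / d)².
z_{α} + z_β = 1.282 + 1.645 = 2.927.
n = 2 × (2.927 / 0.92)² = 2 × 3.182² = 2 × 10.12 = 20.2.
Round up to the next whole participant.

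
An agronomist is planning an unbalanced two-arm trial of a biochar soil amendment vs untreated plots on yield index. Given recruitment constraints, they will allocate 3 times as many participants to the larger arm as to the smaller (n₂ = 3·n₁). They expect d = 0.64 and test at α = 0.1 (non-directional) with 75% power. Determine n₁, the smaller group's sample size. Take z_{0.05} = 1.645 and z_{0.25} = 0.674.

With allocation ratio k = n₂/n₁ = 3, Var(x̄₁−x̄₂) = σ²(1/n₁ + 1/(k·n₁)) = σ²·(k+1)/(k·n₁).
So n₁ = (1 + 1/k)·((z_{α/2} + z_β)/d)² = 1.333 × (2.319/0.64)².
n₁ = 1.333 × 13.13 = 17.5.
Round up: n₁ = 18, giving n₂ = 3 × 18 = 54.

n₁ = 18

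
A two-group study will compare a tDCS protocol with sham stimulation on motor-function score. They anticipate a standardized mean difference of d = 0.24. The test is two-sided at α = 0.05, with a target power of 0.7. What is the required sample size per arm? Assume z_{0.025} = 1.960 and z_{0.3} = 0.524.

For two independent groups with equal n: n = 2·((z_{α/2} + z_β) / d)².
z_{α/2} + z_β = 1.960 + 0.524 = 2.484.
n = 2 × (2.484 / 0.24)² = 2 × 10.350² = 2 × 107.12 = 214.2.
Round up to the next whole participant.

n = 215 per group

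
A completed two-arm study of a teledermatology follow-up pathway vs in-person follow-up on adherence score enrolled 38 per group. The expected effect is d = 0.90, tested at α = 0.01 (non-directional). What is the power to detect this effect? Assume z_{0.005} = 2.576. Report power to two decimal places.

power ≈ 0.91

For two equal groups, power = Φ(d·√(n/2) − z_{α/2}).
d·√(n/2) = 0.90 × √(38/2) = 0.90 × 4.359 = 3.923.
z_β = 3.923 − 2.576 = 1.347.
Power = Φ(1.347) = 0.911.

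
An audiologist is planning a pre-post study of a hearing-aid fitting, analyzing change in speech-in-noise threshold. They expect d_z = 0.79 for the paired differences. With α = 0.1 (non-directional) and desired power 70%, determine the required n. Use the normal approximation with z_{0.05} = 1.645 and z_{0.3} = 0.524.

For a paired (one-sample on differences) test: n = ((z_{α/2} + z_β) / d)².
z_{α/2} + z_β = 1.645 + 0.524 = 2.169.
n = (2.169 / 0.79)² = 2.746² = 7.54.
Round up.

n = 8 pairs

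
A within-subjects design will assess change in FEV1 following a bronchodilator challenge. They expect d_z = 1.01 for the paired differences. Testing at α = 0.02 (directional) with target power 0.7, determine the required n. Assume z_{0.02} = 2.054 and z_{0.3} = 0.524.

For a paired (one-sample on differences) test: n = ((z_{α} + z_β) / d)².
z_{α} + z_β = 2.054 + 0.524 = 2.578.
n = (2.578 / 1.01)² = 2.552² = 6.52.
Round up.

n = 7 pairs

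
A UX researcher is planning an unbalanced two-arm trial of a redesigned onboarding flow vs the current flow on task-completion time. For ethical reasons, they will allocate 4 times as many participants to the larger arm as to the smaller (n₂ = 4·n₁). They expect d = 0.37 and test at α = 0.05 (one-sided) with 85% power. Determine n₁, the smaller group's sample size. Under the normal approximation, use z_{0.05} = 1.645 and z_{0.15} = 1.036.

With allocation ratio k = n₂/n₁ = 4, Var(x̄₁−x̄₂) = σ²(1/n₁ + 1/(k·n₁)) = σ²·(k+1)/(k·n₁).
So n₁ = (1 + 1/k)·((z_{α} + z_β)/d)² = 1.250 × (2.681/0.37)².
n₁ = 1.250 × 52.50 = 65.6.
Round up: n₁ = 66, giving n₂ = 4 × 66 = 264.

n₁ = 66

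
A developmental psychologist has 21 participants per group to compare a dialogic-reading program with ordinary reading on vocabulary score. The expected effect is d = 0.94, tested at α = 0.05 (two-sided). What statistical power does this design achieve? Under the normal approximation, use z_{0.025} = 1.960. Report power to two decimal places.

For two equal groups, power = Φ(d·√(n/2) − z_{α/2}).
d·√(n/2) = 0.94 × √(21/2) = 0.94 × 3.240 = 3.046.
z_β = 3.046 − 1.960 = 1.086.
Power = Φ(1.086) = 0.861.

power ≈ 0.86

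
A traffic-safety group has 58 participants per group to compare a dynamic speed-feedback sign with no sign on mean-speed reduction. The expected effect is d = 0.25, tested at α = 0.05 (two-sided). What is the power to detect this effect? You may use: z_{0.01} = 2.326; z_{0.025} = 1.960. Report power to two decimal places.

For two equal groups, power = Φ(d·√(n/2) − z_{α/2}).
d·√(n/2) = 0.25 × √(58/2) = 0.25 × 5.385 = 1.346.
z_β = 1.346 − 1.960 = -0.614.
Power = Φ(-0.614) = 0.270.

power ≈ 0.27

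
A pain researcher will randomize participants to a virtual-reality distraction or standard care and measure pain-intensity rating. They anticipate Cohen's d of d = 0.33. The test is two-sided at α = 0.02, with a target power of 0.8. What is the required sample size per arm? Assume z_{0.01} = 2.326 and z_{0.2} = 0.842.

For two independent groups with equal n: n = 2·((z_{α/2} + z_β) / d)².
z_{α/2} + z_β = 2.326 + 0.842 = 3.168.
n = 2 × (3.168 / 0.33)² = 2 × 9.600² = 2 × 92.16 = 184.3.
Round up to the next whole participant.

n = 185 per group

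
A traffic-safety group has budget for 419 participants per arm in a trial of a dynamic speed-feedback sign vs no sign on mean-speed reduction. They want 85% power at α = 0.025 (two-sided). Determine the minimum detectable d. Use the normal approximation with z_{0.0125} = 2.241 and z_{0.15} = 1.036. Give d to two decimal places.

For two independent groups of n = 419 each: d_min = (z_{α/2} + z_β)·√(2/n).
z-sum = 2.241 + 1.036 = 3.277.
d_min = 3.277 × √(2/419) = 3.277 × 0.0691 = 0.226.

d_min ≈ 0.23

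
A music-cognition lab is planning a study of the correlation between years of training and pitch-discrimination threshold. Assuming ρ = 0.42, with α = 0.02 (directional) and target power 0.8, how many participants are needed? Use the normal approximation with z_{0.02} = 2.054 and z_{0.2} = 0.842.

n = 45

Fisher's z: C = ½·ln((1+r)/(1−r)) = ½·ln(2.4483) = 0.4477.
n = ((z_{α} + z_β)/C)² + 3.
(2.054 + 0.842) / 0.4477 = 2.896 / 0.4477 = 6.469.
n = 6.469² + 3 = 41.84 + 3 = 44.8.
Round up.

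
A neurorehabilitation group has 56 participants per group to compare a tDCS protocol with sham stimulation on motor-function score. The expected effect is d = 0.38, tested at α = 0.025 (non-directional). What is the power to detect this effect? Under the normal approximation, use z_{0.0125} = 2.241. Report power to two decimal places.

For two equal groups, power = Φ(d·√(n/2) − z_{α/2}).
d·√(n/2) = 0.38 × √(56/2) = 0.38 × 5.292 = 2.011.
z_β = 2.011 − 2.241 = -0.230.
Power = Φ(-0.230) = 0.409.

power ≈ 0.41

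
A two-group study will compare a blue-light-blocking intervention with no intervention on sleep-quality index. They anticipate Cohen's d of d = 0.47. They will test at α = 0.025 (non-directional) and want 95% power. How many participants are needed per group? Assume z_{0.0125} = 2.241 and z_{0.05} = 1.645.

n = 137 per group

For two independent groups with equal n: n = 2·((z_{α/2} + z_β) / d)².
z_{α/2} + z_β = 2.241 + 1.645 = 3.886.
n = 2 × (3.886 / 0.47)² = 2 × 8.268² = 2 × 68.36 = 136.7.
Round up to the next whole participant.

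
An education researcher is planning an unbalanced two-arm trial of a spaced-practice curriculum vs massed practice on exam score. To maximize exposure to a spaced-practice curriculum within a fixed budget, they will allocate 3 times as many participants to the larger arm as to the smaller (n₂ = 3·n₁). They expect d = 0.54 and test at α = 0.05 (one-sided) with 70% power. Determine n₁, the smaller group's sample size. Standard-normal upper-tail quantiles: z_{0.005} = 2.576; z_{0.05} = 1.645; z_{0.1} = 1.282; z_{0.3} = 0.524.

n₁ = 22

With allocation ratio k = n₂/n₁ = 3, Var(x̄₁−x̄₂) = σ²(1/n₁ + 1/(k·n₁)) = σ²·(k+1)/(k·n₁).
So n₁ = (1 + 1/k)·((z_{α} + z_β)/d)² = 1.333 × (2.169/0.54)².
n₁ = 1.333 × 16.13 = 21.5.
Round up: n₁ = 22, giving n₂ = 3 × 22 = 66.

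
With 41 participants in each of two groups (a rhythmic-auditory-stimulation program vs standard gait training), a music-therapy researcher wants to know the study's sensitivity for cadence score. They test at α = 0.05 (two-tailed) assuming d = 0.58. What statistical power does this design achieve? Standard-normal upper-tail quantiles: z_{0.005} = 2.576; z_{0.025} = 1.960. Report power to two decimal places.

For two equal groups, power = Φ(d·√(n/2) − z_{α/2}).
d·√(n/2) = 0.58 × √(41/2) = 0.58 × 4.528 = 2.626.
z_β = 2.626 − 1.960 = 0.666.
Power = Φ(0.666) = 0.747.

power ≈ 0.75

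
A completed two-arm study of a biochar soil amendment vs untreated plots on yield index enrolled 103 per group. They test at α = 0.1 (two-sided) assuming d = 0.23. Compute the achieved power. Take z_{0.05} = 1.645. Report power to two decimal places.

power ≈ 0.50

For two equal groups, power = Φ(d·√(n/2) − z_{α/2}).
d·√(n/2) = 0.23 × √(103/2) = 0.23 × 7.176 = 1.651.
z_β = 1.651 − 1.645 = 0.006.
Power = Φ(0.006) = 0.502.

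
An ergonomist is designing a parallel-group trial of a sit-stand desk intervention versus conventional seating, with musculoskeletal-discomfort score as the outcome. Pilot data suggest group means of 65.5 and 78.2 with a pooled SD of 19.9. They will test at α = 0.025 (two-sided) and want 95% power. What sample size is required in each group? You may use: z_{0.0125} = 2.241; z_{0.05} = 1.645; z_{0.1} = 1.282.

Cohen's d = |M₁ − M₂| / SD_pooled = |65.5 − 78.2| / 19.9 = 12.7 / 19.9 = 0.638.
For two independent groups with equal n: n = 2·((z_{α/2} + z_β) / d)².
z_{α/2} + z_β = 2.241 + 1.645 = 3.886.
n = 2 × (3.886 / 0.638)² = 2 × 6.091² = 2 × 37.10 = 74.2.
Round up to the next whole participant.

n = 75 per group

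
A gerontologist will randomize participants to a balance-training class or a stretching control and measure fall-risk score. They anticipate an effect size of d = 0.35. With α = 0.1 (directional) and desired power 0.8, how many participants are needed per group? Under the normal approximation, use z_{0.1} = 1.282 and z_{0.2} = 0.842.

For two independent groups with equal n: n = 2·((z_{α} + z_β) / d)².
z_{α} + z_β = 1.282 + 0.842 = 2.124.
n = 2 × (2.124 / 0.35)² = 2 × 6.069² = 2 × 36.83 = 73.7.
Round up to the next whole participant.

n = 74 per group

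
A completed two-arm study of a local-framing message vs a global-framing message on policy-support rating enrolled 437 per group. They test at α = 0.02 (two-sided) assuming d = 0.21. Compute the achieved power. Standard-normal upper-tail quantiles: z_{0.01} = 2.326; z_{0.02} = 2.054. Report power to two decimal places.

For two equal groups, power = Φ(d·√(n/2) − z_{α/2}).
d·√(n/2) = 0.21 × √(437/2) = 0.21 × 14.782 = 3.104.
z_β = 3.104 − 2.326 = 0.778.
Power = Φ(0.778) = 0.782.

power ≈ 0.78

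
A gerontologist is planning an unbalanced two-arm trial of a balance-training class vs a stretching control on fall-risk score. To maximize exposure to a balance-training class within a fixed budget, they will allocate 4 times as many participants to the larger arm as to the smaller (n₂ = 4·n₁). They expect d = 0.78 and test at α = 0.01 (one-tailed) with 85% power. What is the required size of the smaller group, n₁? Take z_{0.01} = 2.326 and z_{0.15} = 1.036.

With allocation ratio k = n₂/n₁ = 4, Var(x̄₁−x̄₂) = σ²(1/n₁ + 1/(k·n₁)) = σ²·(k+1)/(k·n₁).
So n₁ = (1 + 1/k)·((z_{α} + z_β)/d)² = 1.250 × (3.362/0.78)².
n₁ = 1.250 × 18.58 = 23.2.
Round up: n₁ = 24, giving n₂ = 4 × 24 = 96.

n₁ = 24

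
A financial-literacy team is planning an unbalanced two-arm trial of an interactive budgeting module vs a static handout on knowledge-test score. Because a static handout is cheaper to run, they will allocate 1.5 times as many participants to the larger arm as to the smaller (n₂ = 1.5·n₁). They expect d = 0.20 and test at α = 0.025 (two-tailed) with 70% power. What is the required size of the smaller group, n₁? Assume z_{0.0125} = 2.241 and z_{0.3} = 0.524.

n₁ = 319

With allocation ratio k = n₂/n₁ = 1.5, Var(x̄₁−x̄₂) = σ²(1/n₁ + 1/(k·n₁)) = σ²·(k+1)/(k·n₁).
So n₁ = (1 + 1/k)·((z_{α/2} + z_β)/d)² = 1.667 × (2.765/0.20)².
n₁ = 1.667 × 191.13 = 318.6.
Round up: n₁ = 319, giving n₂ = ⌈1.5 × 319⌉ = ⌈478.5⌉ = 479.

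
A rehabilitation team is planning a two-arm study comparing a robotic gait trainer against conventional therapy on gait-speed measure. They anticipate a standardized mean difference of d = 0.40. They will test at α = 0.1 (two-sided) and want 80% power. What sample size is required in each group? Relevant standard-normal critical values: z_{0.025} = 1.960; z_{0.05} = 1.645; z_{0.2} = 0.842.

n = 78 per group

For two independent groups with equal n: n = 2·((z_{α/2} + z_β) / d)².
z_{α/2} + z_β = 1.645 + 0.842 = 2.487.
n = 2 × (2.487 / 0.40)² = 2 × 6.218² = 2 × 38.66 = 77.3.
Round up to the next whole participant.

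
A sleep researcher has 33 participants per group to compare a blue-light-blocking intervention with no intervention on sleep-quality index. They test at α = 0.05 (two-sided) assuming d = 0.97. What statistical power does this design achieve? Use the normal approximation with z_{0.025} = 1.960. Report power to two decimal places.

For two equal groups, power = Φ(d·√(n/2) − z_{α/2}).
d·√(n/2) = 0.97 × √(33/2) = 0.97 × 4.062 = 3.940.
z_β = 3.940 − 1.960 = 1.980.
Power = Φ(1.980) = 0.976.

power ≈ 0.98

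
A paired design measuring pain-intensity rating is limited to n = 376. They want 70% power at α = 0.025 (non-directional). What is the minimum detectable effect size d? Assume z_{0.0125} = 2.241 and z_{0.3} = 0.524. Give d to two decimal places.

For a single sample (or paired design) of n = 376: d_min = (z_{α/2} + z_β)/√n.
z-sum = 2.241 + 0.524 = 2.765.
d_min = 2.765 / √376 = 2.765 / 19.391 = 0.143.

d_min ≈ 0.14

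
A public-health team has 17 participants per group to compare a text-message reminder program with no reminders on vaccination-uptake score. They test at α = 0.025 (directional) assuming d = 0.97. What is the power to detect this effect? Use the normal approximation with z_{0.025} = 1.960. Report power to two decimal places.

power ≈ 0.81

For two equal groups, power = Φ(d·√(n/2) − z_{α}).
d·√(n/2) = 0.97 × √(17/2) = 0.97 × 2.915 = 2.828.
z_β = 2.828 − 1.960 = 0.868.
Power = Φ(0.868) = 0.807.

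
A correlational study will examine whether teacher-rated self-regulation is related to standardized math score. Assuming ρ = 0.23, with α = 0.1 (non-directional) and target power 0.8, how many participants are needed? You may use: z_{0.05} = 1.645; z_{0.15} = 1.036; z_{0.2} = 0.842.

n = 116

Fisher's z: C = ½·ln((1+r)/(1−r)) = ½·ln(1.5974) = 0.2342.
n = ((z_{α/2} + z_β)/C)² + 3.
(1.645 + 0.842) / 0.2342 = 2.487 / 0.2342 = 10.619.
n = 10.619² + 3 = 112.77 + 3 = 115.8.
Round up.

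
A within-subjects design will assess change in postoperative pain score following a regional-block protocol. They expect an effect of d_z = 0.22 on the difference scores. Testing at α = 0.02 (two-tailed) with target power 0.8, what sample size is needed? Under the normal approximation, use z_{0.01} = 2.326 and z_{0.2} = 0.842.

For a paired (one-sample on differences) test: n = ((z_{α/2} + z_β) / d)².
z_{α/2} + z_β = 2.326 + 0.842 = 3.168.
n = (3.168 / 0.22)² = 14.400² = 207.36.
Round up.

n = 208 pairs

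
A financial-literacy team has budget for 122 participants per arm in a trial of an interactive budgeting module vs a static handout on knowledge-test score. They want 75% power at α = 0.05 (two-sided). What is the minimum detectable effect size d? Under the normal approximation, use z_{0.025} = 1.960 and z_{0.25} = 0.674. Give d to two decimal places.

d_min ≈ 0.34

For two independent groups of n = 122 each: d_min = (z_{α/2} + z_β)·√(2/n).
z-sum = 1.960 + 0.674 = 2.634.
d_min = 2.634 × √(2/122) = 2.634 × 0.1280 = 0.337.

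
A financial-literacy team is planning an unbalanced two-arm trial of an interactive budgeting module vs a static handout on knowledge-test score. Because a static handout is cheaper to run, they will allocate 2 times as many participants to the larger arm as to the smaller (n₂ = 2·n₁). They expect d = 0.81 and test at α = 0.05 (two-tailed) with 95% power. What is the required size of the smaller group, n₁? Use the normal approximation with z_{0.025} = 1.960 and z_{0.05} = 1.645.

With allocation ratio k = n₂/n₁ = 2, Var(x̄₁−x̄₂) = σ²(1/n₁ + 1/(k·n₁)) = σ²·(k+1)/(k·n₁).
So n₁ = (1 + 1/k)·((z_{α/2} + z_β)/d)² = 1.500 × (3.605/0.81)².
n₁ = 1.500 × 19.81 = 29.7.
Round up: n₁ = 30, giving n₂ = 2 × 30 = 60.

n₁ = 30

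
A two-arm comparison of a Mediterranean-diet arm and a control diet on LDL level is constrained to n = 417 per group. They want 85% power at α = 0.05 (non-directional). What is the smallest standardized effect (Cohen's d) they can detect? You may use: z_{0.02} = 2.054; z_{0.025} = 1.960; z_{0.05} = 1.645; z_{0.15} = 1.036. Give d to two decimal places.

d_min ≈ 0.21

For two independent groups of n = 417 each: d_min = (z_{α/2} + z_β)·√(2/n).
z-sum = 1.960 + 1.036 = 2.996.
d_min = 2.996 × √(2/417) = 2.996 × 0.0693 = 0.207.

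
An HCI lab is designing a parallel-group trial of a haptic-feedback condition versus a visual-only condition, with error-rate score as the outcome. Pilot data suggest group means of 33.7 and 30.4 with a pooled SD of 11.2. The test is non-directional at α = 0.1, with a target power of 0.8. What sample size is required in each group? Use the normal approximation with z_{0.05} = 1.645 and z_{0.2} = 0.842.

Cohen's d = |M₁ − M₂| / SD_pooled = |33.7 − 30.4| / 11.2 = 3.3 / 11.2 = 0.295.
For two independent groups with equal n: n = 2·((z_{α/2} + z_β) / d)².
z_{α/2} + z_β = 1.645 + 0.842 = 2.487.
n = 2 × (2.487 / 0.295)² = 2 × 8.431² = 2 × 71.07 = 142.1.
Round up to the next whole participant.

n = 143 per group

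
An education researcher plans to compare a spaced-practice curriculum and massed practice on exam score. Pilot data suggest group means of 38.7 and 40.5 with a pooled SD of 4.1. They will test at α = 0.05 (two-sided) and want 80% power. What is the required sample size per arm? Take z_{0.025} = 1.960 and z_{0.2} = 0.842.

Cohen's d = |M₁ − M₂| / SD_pooled = |38.7 − 40.5| / 4.1 = 1.8 / 4.1 = 0.439.
For two independent groups with equal n: n = 2·((z_{α/2} + z_β) / d)².
z_{α/2} + z_β = 1.960 + 0.842 = 2.802.
n = 2 × (2.802 / 0.439)² = 2 × 6.383² = 2 × 40.74 = 81.5.
Round up to the next whole participant.

n = 82 per group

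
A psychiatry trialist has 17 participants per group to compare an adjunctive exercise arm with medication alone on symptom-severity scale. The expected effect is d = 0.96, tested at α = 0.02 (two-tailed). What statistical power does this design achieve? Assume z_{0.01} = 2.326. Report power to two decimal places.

power ≈ 0.68

For two equal groups, power = Φ(d·√(n/2) − z_{α/2}).
d·√(n/2) = 0.96 × √(17/2) = 0.96 × 2.915 = 2.799.
z_β = 2.799 − 2.326 = 0.473.
Power = Φ(0.473) = 0.682.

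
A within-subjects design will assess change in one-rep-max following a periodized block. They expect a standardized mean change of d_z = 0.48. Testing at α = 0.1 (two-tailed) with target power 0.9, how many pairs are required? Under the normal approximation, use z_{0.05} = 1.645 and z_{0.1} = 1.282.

For a paired (one-sample on differences) test: n = ((z_{α/2} + z_β) / d)².
z_{α/2} + z_β = 1.645 + 1.282 = 2.927.
n = (2.927 / 0.48)² = 6.098² = 37.18.
Round up.

n = 38 pairs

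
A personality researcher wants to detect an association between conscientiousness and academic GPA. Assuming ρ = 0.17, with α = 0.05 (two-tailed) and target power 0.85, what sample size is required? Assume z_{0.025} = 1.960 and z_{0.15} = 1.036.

Fisher's z: C = ½·ln((1+r)/(1−r)) = ½·ln(1.4096) = 0.1717.
n = ((z_{α/2} + z_β)/C)² + 3.
(1.960 + 1.036) / 0.1717 = 2.996 / 0.1717 = 17.449.
n = 17.449² + 3 = 304.47 + 3 = 307.5.
Round up.

n = 308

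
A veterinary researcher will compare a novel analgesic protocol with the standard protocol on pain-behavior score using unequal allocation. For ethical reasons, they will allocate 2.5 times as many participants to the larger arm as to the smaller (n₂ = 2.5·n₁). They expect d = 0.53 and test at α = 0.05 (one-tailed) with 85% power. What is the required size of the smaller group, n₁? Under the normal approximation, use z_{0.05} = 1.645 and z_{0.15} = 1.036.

n₁ = 36

With allocation ratio k = n₂/n₁ = 2.5, Var(x̄₁−x̄₂) = σ²(1/n₁ + 1/(k·n₁)) = σ²·(k+1)/(k·n₁).
So n₁ = (1 + 1/k)·((z_{α} + z_β)/d)² = 1.400 × (2.681/0.53)².
n₁ = 1.400 × 25.59 = 35.8.
Round up: n₁ = 36, giving n₂ = 2.5 × 36 = 90.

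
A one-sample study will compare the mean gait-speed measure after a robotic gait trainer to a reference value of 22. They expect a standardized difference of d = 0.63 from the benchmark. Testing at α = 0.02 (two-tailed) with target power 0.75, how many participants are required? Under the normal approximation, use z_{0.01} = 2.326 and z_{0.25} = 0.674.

n = 23

For a one-sample test: n = ((z_{α/2} + z_β) / d)².
z_{α/2} + z_β = 2.326 + 0.674 = 3.000.
n = (3.000 / 0.63)² = 4.762² = 22.68.
Round up.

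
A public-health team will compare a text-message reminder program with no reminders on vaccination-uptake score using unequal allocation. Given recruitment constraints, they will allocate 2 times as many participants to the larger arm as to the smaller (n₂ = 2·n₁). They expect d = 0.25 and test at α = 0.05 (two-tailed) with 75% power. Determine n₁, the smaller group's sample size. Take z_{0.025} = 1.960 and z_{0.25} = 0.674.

With allocation ratio k = n₂/n₁ = 2, Var(x̄₁−x̄₂) = σ²(1/n₁ + 1/(k·n₁)) = σ²·(k+1)/(k·n₁).
So n₁ = (1 + 1/k)·((z_{α/2} + z_β)/d)² = 1.500 × (2.634/0.25)².
n₁ = 1.500 × 111.01 = 166.5.
Round up: n₁ = 167, giving n₂ = 2 × 167 = 334.

n₁ = 167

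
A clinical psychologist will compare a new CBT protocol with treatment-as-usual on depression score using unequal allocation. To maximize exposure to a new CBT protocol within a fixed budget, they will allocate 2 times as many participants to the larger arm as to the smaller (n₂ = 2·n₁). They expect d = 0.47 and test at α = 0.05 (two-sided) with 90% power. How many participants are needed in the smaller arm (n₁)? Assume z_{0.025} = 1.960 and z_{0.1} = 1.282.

n₁ = 72

With allocation ratio k = n₂/n₁ = 2, Var(x̄₁−x̄₂) = σ²(1/n₁ + 1/(k·n₁)) = σ²·(k+1)/(k·n₁).
So n₁ = (1 + 1/k)·((z_{α/2} + z_β)/d)² = 1.500 × (3.242/0.47)².
n₁ = 1.500 × 47.58 = 71.4.
Round up: n₁ = 72, giving n₂ = 2 × 72 = 144.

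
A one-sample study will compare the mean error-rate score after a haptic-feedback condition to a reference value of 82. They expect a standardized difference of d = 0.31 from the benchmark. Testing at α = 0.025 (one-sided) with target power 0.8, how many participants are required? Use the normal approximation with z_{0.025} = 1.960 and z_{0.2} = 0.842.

n = 82

For a one-sample test: n = ((z_{α} + z_β) / d)².
z_{α} + z_β = 1.960 + 0.842 = 2.802.
n = (2.802 / 0.31)² = 9.039² = 81.70.
Round up.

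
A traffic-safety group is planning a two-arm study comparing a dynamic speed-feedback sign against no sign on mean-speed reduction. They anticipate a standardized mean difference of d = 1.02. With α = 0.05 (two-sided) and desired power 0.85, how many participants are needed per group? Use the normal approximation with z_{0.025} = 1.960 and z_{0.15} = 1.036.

For two independent groups with equal n: n = 2·((z_{α/2} + z_β) / d)².
z_{α/2} + z_β = 1.960 + 1.036 = 2.996.
n = 2 × (2.996 / 1.02)² = 2 × 2.937² = 2 × 8.63 = 17.3.
Round up to the next whole participant.

n = 18 per group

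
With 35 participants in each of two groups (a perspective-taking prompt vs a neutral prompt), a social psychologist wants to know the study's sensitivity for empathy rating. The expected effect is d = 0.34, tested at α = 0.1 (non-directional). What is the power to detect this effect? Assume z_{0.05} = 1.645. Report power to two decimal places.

For two equal groups, power = Φ(d·√(n/2) − z_{α/2}).
d·√(n/2) = 0.34 × √(35/2) = 0.34 × 4.183 = 1.422.
z_β = 1.422 − 1.645 = -0.223.
Power = Φ(-0.223) = 0.412.

power ≈ 0.41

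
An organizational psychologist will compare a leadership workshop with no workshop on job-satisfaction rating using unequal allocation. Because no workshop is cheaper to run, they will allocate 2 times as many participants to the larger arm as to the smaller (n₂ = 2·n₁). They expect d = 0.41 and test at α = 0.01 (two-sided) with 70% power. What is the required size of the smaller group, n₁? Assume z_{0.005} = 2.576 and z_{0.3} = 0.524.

n₁ = 86

With allocation ratio k = n₂/n₁ = 2, Var(x̄₁−x̄₂) = σ²(1/n₁ + 1/(k·n₁)) = σ²·(k+1)/(k·n₁).
So n₁ = (1 + 1/k)·((z_{α/2} + z_β)/d)² = 1.500 × (3.100/0.41)².
n₁ = 1.500 × 57.17 = 85.8.
Round up: n₁ = 86, giving n₂ = 2 × 86 = 172.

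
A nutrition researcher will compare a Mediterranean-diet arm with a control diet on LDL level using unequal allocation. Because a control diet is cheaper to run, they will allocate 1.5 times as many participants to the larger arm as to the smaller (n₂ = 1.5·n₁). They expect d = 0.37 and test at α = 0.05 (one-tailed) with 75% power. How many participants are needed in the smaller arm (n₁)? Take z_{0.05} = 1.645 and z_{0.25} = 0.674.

With allocation ratio k = n₂/n₁ = 1.5, Var(x̄₁−x̄₂) = σ²(1/n₁ + 1/(k·n₁)) = σ²·(k+1)/(k·n₁).
So n₁ = (1 + 1/k)·((z_{α} + z_β)/d)² = 1.667 × (2.319/0.37)².
n₁ = 1.667 × 39.28 = 65.5.
Round up: n₁ = 66, giving n₂ = 1.5 × 66 = 99.

n₁ = 66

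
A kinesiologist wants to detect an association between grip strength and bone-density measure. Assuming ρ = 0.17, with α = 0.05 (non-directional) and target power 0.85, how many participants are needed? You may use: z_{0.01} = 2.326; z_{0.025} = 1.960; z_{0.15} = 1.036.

n = 308

Fisher's z: C = ½·ln((1+r)/(1−r)) = ½·ln(1.4096) = 0.1717.
n = ((z_{α/2} + z_β)/C)² + 3.
(1.960 + 1.036) / 0.1717 = 2.996 / 0.1717 = 17.449.
n = 17.449² + 3 = 304.47 + 3 = 307.5.
Round up.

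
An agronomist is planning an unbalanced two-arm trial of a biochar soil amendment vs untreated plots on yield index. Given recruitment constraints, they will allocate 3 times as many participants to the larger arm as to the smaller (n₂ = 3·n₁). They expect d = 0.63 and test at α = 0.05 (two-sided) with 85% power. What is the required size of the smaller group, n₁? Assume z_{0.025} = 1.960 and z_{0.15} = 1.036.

n₁ = 31

With allocation ratio k = n₂/n₁ = 3, Var(x̄₁−x̄₂) = σ²(1/n₁ + 1/(k·n₁)) = σ²·(k+1)/(k·n₁).
So n₁ = (1 + 1/k)·((z_{α/2} + z_β)/d)² = 1.333 × (2.996/0.63)².
n₁ = 1.333 × 22.62 = 30.2.
Round up: n₁ = 31, giving n₂ = 3 × 31 = 93.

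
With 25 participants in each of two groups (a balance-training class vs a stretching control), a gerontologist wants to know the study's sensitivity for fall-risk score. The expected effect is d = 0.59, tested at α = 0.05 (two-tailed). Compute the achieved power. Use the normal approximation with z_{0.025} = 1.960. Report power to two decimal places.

power ≈ 0.55

For two equal groups, power = Φ(d·√(n/2) − z_{α/2}).
d·√(n/2) = 0.59 × √(25/2) = 0.59 × 3.536 = 2.086.
z_β = 2.086 − 1.960 = 0.126.
Power = Φ(0.126) = 0.550.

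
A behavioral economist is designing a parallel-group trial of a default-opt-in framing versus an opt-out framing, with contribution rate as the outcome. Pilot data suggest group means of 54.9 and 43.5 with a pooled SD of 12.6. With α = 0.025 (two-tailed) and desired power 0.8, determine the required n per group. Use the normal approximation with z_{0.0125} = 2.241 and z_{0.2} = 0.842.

n = 24 per group

Cohen's d = |M₁ − M₂| / SD_pooled = |54.9 − 43.5| / 12.6 = 11.4 / 12.6 = 0.905.
For two independent groups with equal n: n = 2·((z_{α/2} + z_β) / d)².
z_{α/2} + z_β = 2.241 + 0.842 = 3.083.
n = 2 × (3.083 / 0.905)² = 2 × 3.407² = 2 × 11.61 = 23.2.
Round up to the next whole participant.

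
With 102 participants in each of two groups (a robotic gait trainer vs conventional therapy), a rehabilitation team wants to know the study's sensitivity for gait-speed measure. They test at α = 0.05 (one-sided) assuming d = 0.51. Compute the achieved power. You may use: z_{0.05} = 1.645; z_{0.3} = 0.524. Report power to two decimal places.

For two equal groups, power = Φ(d·√(n/2) − z_{α}).
d·√(n/2) = 0.51 × √(102/2) = 0.51 × 7.141 = 3.642.
z_β = 3.642 − 1.645 = 1.997.
Power = Φ(1.997) = 0.977.

power ≈ 0.98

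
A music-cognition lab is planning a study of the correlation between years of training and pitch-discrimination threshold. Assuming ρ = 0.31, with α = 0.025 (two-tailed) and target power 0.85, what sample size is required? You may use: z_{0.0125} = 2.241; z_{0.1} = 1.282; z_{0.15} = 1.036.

Fisher's z: C = ½·ln((1+r)/(1−r)) = ½·ln(1.8986) = 0.3205.
n = ((z_{α/2} + z_β)/C)² + 3.
(2.241 + 1.036) / 0.3205 = 3.277 / 0.3205 = 10.225.
n = 10.225² + 3 = 104.54 + 3 = 107.5.
Round up.

n = 108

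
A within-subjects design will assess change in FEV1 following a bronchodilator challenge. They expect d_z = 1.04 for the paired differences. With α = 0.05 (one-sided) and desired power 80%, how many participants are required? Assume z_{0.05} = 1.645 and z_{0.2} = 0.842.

n = 6 pairs

For a paired (one-sample on differences) test: n = ((z_{α} + z_β) / d)².
z_{α} + z_β = 1.645 + 0.842 = 2.487.
n = (2.487 / 1.04)² = 2.391² = 5.72.
Round up.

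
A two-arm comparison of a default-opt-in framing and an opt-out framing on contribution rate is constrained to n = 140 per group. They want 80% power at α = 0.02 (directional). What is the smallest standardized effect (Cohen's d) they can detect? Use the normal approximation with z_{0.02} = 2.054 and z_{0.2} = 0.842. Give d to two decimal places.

For two independent groups of n = 140 each: d_min = (z_{α} + z_β)·√(2/n).
z-sum = 2.054 + 0.842 = 2.896.
d_min = 2.896 × √(2/140) = 2.896 × 0.1195 = 0.346.

d_min ≈ 0.35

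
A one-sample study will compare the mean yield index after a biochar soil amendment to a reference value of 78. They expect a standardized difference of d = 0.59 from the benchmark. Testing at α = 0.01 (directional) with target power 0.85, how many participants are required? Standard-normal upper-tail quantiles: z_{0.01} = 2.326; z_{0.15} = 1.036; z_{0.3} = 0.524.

n = 33

For a one-sample test: n = ((z_{α} + z_β) / d)².
z_{α} + z_β = 2.326 + 1.036 = 3.362.
n = (3.362 / 0.59)² = 5.698² = 32.47.
Round up.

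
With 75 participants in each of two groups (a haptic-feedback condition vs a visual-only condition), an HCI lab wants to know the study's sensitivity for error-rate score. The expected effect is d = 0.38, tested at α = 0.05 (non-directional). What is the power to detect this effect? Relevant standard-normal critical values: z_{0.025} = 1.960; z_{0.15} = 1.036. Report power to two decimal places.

For two equal groups, power = Φ(d·√(n/2) − z_{α/2}).
d·√(n/2) = 0.38 × √(75/2) = 0.38 × 6.124 = 2.327.
z_β = 2.327 − 1.960 = 0.367.
Power = Φ(0.367) = 0.643.

power ≈ 0.64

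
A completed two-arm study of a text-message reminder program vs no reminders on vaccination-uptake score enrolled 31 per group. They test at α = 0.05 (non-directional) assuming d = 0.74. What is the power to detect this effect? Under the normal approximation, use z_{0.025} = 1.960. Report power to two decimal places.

For two equal groups, power = Φ(d·√(n/2) − z_{α/2}).
d·√(n/2) = 0.74 × √(31/2) = 0.74 × 3.937 = 2.913.
z_β = 2.913 − 1.960 = 0.953.
Power = Φ(0.953) = 0.830.

power ≈ 0.83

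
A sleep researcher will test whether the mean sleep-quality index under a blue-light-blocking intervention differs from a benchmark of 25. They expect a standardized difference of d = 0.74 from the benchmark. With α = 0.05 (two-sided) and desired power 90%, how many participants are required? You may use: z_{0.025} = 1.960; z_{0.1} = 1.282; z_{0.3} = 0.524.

For a one-sample test: n = ((z_{α/2} + z_β) / d)².
z_{α/2} + z_β = 1.960 + 1.282 = 3.242.
n = (3.242 / 0.74)² = 4.381² = 19.19.
Round up.

n = 20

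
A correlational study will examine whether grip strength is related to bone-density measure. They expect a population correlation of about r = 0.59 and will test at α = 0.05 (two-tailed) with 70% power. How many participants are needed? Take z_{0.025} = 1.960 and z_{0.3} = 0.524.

Fisher's z: C = ½·ln((1+r)/(1−r)) = ½·ln(3.8780) = 0.6777.
n = ((z_{α/2} + z_β)/C)² + 3.
(1.960 + 0.524) / 0.6777 = 2.484 / 0.6777 = 3.665.
n = 3.665² + 3 = 13.43 + 3 = 16.4.
Round up.

n = 17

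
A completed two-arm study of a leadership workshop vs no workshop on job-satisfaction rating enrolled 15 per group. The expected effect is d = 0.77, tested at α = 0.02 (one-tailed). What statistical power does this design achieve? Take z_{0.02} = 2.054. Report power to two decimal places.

power ≈ 0.52

For two equal groups, power = Φ(d·√(n/2) − z_{α}).
d·√(n/2) = 0.77 × √(15/2) = 0.77 × 2.739 = 2.109.
z_β = 2.109 − 2.054 = 0.055.
Power = Φ(0.055) = 0.522.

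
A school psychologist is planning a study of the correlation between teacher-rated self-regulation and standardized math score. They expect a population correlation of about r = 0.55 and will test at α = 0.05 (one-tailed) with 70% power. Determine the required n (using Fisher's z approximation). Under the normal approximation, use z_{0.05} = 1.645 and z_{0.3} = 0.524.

Fisher's z: C = ½·ln((1+r)/(1−r)) = ½·ln(3.4444) = 0.6184.
n = ((z_{α} + z_β)/C)² + 3.
(1.645 + 0.524) / 0.6184 = 2.169 / 0.6184 = 3.507.
n = 3.507² + 3 = 12.30 + 3 = 15.3.
Round up.

n = 16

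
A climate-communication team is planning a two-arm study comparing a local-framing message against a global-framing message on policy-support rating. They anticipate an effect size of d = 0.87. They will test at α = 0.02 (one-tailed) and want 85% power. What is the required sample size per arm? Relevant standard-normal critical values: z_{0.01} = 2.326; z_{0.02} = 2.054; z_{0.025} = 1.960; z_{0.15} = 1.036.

n = 26 per group

For two independent groups with equal n: n = 2·((z_{α} + z_β) / d)².
z_{α} + z_β = 2.054 + 1.036 = 3.090.
n = 2 × (3.090 / 0.87)² = 2 × 3.552² = 2 × 12.61 = 25.2.
Round up to the next whole participant.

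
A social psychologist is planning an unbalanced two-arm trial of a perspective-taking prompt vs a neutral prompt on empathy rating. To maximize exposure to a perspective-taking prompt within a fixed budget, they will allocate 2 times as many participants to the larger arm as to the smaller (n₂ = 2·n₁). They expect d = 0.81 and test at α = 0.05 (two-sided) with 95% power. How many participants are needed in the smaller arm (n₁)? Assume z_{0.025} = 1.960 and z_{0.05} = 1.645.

n₁ = 30

With allocation ratio k = n₂/n₁ = 2, Var(x̄₁−x̄₂) = σ²(1/n₁ + 1/(k·n₁)) = σ²·(k+1)/(k·n₁).
So n₁ = (1 + 1/k)·((z_{α/2} + z_β)/d)² = 1.500 × (3.605/0.81)².
n₁ = 1.500 × 19.81 = 29.7.
Round up: n₁ = 30, giving n₂ = 2 × 30 = 60.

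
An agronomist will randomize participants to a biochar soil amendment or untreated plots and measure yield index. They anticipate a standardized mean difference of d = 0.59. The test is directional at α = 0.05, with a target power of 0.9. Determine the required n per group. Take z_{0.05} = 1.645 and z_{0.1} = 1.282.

n = 50 per group

For two independent groups with equal n: n = 2·((z_{α} + z_β) / d)².
z_{α} + z_β = 1.645 + 1.282 = 2.927.
n = 2 × (2.927 / 0.59)² = 2 × 4.961² = 2 × 24.61 = 49.2.
Round up to the next whole participant.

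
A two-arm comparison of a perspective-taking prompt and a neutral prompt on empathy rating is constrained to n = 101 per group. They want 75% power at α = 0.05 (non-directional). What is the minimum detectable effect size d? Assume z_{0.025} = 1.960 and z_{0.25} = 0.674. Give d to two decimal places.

d_min ≈ 0.37

For two independent groups of n = 101 each: d_min = (z_{α/2} + z_β)·√(2/n).
z-sum = 1.960 + 0.674 = 2.634.
d_min = 2.634 × √(2/101) = 2.634 × 0.1407 = 0.371.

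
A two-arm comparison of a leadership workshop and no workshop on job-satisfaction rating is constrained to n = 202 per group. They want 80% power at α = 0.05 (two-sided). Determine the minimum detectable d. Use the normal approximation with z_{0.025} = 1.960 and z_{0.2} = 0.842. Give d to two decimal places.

For two independent groups of n = 202 each: d_min = (z_{α/2} + z_β)·√(2/n).
z-sum = 1.960 + 0.842 = 2.802.
d_min = 2.802 × √(2/202) = 2.802 × 0.0995 = 0.279.

d_min ≈ 0.28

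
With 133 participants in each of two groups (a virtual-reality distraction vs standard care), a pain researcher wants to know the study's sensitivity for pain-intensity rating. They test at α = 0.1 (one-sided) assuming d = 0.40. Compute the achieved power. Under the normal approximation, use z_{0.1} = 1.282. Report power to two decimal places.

power ≈ 0.98

For two equal groups, power = Φ(d·√(n/2) − z_{α}).
d·√(n/2) = 0.40 × √(133/2) = 0.40 × 8.155 = 3.262.
z_β = 3.262 − 1.282 = 1.980.
Power = Φ(1.980) = 0.976.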